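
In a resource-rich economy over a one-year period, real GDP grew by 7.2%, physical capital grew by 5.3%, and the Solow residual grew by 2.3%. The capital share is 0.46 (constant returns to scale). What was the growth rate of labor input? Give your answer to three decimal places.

Labor input growth was 4.559%.

Labor's share = 1 − 0.46 = 0.54.
gY = gA + 0.46×5.3 + 0.54×g.
0.54×g = 7.2 − 2.3 − 2.438 = 2.462.
g = 2.462 / 0.54 = 4.55926%.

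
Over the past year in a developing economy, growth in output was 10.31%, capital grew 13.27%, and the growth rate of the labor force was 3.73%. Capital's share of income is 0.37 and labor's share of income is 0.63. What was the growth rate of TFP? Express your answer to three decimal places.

3.050%

Labor's share = 1 − 0.37 = 0.63.
Capital: 0.37 × 13.27 = 4.9099 pp.
The labor force: 0.63 × 3.73 = 2.3499 pp.
TFP growth = 10.31 − 7.2598 = 3.0502%.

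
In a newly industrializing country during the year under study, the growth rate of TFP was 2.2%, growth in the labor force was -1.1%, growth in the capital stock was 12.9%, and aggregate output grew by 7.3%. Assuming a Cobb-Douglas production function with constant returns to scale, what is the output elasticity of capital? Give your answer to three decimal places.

The output elasticity of capital is 0.443.

gY = gA + α·gK + (1−α)·gL, so gY − gA − gL = α(gK − gL).
7.3 − 2.2 + 1.1 = α × (12.9 − (-1.1)).
6.2 = 14 α, so α = 0.44286.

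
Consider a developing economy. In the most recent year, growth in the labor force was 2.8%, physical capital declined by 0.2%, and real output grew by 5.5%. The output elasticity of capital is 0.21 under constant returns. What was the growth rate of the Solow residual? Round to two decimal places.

The Solow residual growth was 3.33%.

Labor's share = 1 − 0.21 = 0.79.
Physical capital: 0.21 × (-0.2) = -0.042 pp.
The labor force: 0.79 × 2.8 = 2.212 pp.
TFP growth = 5.5 − 2.17 = 3.33%.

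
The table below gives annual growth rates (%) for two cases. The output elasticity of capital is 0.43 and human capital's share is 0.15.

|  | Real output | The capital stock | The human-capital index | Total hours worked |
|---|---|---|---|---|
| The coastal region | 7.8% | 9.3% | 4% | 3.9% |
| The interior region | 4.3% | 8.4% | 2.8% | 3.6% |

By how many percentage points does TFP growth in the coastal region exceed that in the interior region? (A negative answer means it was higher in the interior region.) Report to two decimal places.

Labor's share = 1 − 0.43 − 0.15 = 0.42.
The coastal region: TFP = 7.8 − 3.999 − 0.6 − 1.638 = 1.563%.
The interior region: TFP = 4.3 − 3.612 − 0.42 − 1.512 = -1.244%.
Difference = 1.563 − (-1.244) = 2.807 pp.

2.81 percentage points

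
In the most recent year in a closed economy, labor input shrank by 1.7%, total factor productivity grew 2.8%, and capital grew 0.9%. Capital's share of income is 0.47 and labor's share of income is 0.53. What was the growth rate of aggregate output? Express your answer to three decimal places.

Labor's share = 1 − 0.47 = 0.53.
Capital: 0.47 × 0.9 = 0.423 pp.
Labor input: 0.53 × (-1.7) = -0.901 pp.
Output growth = 2.8 + (-0.478) = 2.322%.

2.322%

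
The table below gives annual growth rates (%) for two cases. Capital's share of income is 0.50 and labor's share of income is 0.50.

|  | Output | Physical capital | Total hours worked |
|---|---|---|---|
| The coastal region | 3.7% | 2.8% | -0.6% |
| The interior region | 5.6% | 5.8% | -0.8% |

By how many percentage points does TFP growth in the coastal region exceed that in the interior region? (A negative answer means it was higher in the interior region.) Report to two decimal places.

-0.50 percentage points

Labor's share = 1 − 0.5 = 0.5.
The coastal region: TFP = 3.7 − 1.4 + 0.3 = 2.6%.
The interior region: TFP = 5.6 − 2.9 + 0.4 = 3.1%.
Difference = 2.6 − (3.1) = -0.5 pp.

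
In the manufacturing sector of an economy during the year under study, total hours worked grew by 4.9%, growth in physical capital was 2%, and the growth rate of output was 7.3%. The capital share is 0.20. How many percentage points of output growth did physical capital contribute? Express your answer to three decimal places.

Contribution = share × growth = 0.2 × 2 = 0.4 pp.

0.400 pp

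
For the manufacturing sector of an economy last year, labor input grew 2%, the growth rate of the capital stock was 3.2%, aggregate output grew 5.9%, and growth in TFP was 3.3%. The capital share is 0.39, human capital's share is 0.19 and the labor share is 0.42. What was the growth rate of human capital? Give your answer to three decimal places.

Labor's share = 1 − 0.39 − 0.19 = 0.42.
gY = gA + 0.39×3.2 + 0.42×2 + 0.19×g.
0.19×g = 5.9 − 3.3 − 2.088 = 0.512.
g = 0.512 / 0.19 = 2.69474%.

2.695%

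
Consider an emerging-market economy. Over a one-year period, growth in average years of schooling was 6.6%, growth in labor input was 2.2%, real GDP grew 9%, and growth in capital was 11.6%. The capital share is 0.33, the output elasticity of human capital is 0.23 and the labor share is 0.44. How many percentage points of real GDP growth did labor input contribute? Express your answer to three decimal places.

0.968

Labor's share = 1 − 0.33 − 0.23 = 0.44.
Contribution = share × growth = 0.44 × 2.2 = 0.968 pp.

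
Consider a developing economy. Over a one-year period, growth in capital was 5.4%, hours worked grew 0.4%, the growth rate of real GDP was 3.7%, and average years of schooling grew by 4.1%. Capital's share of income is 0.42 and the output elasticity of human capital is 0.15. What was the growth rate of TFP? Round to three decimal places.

0.645%

Labor's share = 1 − 0.42 − 0.15 = 0.43.
Capital: 0.42 × 5.4 = 2.268 pp.
Average years of schooling: 0.15 × 4.1 = 0.615 pp.
Hours worked: 0.43 × 0.4 = 0.172 pp.
TFP growth = 3.7 − 3.055 = 0.645%.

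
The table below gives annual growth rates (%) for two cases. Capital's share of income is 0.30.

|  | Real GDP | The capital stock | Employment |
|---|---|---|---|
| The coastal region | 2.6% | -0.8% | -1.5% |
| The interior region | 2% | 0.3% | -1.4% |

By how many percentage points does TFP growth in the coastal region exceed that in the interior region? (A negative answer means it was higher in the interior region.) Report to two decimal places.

1.00 percentage points

Labor's share = 1 − 0.3 = 0.7.
The coastal region: TFP = 2.6 + 0.24 + 1.05 = 3.89%.
The interior region: TFP = 2 − 0.09 + 0.98 = 2.89%.
Difference = 3.89 − (2.89) = 1 pp.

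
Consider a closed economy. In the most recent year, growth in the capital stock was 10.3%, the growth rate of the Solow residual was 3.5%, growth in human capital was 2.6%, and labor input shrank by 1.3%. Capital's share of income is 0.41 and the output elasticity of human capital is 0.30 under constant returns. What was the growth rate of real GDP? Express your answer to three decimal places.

8.126%

Labor's share = 1 − 0.41 − 0.3 = 0.29.
The capital stock: 0.41 × 10.3 = 4.223 pp.
Human capital: 0.3 × 2.6 = 0.78 pp.
Labor input: 0.29 × (-1.3) = -0.377 pp.
Output growth = 3.5 + 4.626 = 8.126%.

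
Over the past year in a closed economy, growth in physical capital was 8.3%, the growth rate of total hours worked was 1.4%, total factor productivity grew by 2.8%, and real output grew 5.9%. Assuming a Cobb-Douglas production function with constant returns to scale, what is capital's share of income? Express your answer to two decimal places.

gY = gA + α·gK + (1−α)·gL, so gY − gA − gL = α(gK − gL).
5.9 − 2.8 − 1.4 = α × (8.3 − 1.4).
1.7 = 6.9 α, so α = 0.2464.

Capital's share of income is 0.25.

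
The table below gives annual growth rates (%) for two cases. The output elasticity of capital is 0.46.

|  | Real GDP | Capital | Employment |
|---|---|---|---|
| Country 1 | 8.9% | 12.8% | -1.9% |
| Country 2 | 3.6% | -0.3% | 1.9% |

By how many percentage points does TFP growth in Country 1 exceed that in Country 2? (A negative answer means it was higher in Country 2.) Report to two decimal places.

Labor's share = 1 − 0.46 = 0.54.
Country 1: TFP = 8.9 − 5.888 + 1.026 = 4.038%.
Country 2: TFP = 3.6 + 0.138 − 1.026 = 2.712%.
Difference = 4.038 − (2.712) = 1.326 pp.

1.33 percentage points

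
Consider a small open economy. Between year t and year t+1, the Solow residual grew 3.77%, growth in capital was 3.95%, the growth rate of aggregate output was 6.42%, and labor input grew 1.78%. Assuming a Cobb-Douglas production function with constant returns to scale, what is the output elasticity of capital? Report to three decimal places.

The output elasticity of capital is 0.401.

gY = gA + α·gK + (1−α)·gL, so gY − gA − gL = α(gK − gL).
6.42 − 3.77 − 1.78 = α × (3.95 − 1.78).
0.87 = 2.17 α, so α = 0.40092.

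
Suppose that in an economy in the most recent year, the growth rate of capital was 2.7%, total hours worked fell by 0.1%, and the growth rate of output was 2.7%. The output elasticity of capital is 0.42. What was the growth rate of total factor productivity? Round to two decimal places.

Labor's share = 1 − 0.42 = 0.58.
Capital: 0.42 × 2.7 = 1.134 pp.
Total hours worked: 0.58 × (-0.1) = -0.058 pp.
TFP growth = 2.7 − 1.076 = 1.624%.

1.62%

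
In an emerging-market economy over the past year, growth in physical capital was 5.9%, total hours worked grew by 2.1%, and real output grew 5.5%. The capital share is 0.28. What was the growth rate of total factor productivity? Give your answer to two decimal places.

2.34%

Labor's share = 1 − 0.28 = 0.72.
Physical capital: 0.28 × 5.9 = 1.652 pp.
Total hours worked: 0.72 × 2.1 = 1.512 pp.
TFP growth = 5.5 − 3.164 = 2.336%.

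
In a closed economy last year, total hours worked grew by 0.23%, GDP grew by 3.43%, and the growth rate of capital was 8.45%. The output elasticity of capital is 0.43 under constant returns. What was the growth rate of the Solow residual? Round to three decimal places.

Labor's share = 1 − 0.43 = 0.57.
Capital: 0.43 × 8.45 = 3.6335 pp.
Total hours worked: 0.57 × 0.23 = 0.1311 pp.
TFP growth = 3.43 − 3.7646 = -0.3346%.

-0.335%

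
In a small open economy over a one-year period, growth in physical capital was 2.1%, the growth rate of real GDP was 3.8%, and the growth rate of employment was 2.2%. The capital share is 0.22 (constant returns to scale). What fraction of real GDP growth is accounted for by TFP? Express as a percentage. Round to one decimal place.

Labor's share = 1 − 0.22 = 0.78.
Physical capital: 0.22 × 2.1 = 0.462 pp.
Employment: 0.78 × 2.2 = 1.716 pp.
TFP growth = 3.8 − 2.178 = 1.622%.
TFP share of growth = 1.622 / 3.8 × 100 = 42.684%.

42.7%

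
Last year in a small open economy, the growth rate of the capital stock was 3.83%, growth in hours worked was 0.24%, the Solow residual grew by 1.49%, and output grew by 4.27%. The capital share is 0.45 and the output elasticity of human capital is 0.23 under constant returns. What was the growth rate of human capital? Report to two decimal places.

Labor's share = 1 − 0.45 − 0.23 = 0.32.
gY = gA + 0.45×3.83 + 0.32×0.24 + 0.23×g.
0.23×g = 4.27 − 1.49 − 1.8003 = 0.9797.
g = 0.9797 / 0.23 = 4.2596%.

4.26%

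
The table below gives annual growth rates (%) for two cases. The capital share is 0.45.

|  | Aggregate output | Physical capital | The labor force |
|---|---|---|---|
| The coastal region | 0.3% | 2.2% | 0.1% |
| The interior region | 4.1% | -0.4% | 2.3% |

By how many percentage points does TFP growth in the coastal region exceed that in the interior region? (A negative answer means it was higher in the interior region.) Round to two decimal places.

-3.76 percentage points

Labor's share = 1 − 0.45 = 0.55.
The coastal region: TFP = 0.3 − 0.99 − 0.055 = -0.745%.
The interior region: TFP = 4.1 + 0.18 − 1.265 = 3.015%.
Difference = -0.745 − (3.015) = -3.76 pp.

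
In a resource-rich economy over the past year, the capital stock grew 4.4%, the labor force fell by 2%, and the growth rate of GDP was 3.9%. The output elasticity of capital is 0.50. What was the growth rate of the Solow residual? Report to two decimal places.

Labor's share = 1 − 0.5 = 0.5.
The capital stock: 0.5 × 4.4 = 2.2 pp.
The labor force: 0.5 × (-2) = -1 pp.
TFP growth = 3.9 − 1.2 = 2.7%.

2.70%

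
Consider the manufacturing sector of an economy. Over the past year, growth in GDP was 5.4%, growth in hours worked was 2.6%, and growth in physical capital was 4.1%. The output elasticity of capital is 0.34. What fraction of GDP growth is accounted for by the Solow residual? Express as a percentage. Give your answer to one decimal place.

Labor's share = 1 − 0.34 = 0.66.
Physical capital: 0.34 × 4.1 = 1.394 pp.
Hours worked: 0.66 × 2.6 = 1.716 pp.
TFP growth = 5.4 − 3.11 = 2.29%.
TFP share of growth = 2.29 / 5.4 × 100 = 42.407%.

The Solow residual accounted for 42.4% of growth.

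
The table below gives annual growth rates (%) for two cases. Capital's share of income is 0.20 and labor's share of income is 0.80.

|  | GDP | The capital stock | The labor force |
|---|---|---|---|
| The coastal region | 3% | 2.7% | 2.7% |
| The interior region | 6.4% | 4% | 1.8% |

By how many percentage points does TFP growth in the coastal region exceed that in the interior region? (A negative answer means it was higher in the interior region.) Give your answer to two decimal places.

-3.86 percentage points

Labor's share = 1 − 0.2 = 0.8.
The coastal region: TFP = 3 − 0.54 − 2.16 = 0.3%.
The interior region: TFP = 6.4 − 0.8 − 1.44 = 4.16%.
Difference = 0.3 − (4.16) = -3.86 pp.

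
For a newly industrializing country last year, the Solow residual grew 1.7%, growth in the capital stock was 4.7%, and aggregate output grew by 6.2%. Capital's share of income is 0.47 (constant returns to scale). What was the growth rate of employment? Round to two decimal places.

4.32%

Labor's share = 1 − 0.47 = 0.53.
gY = gA + 0.47×4.7 + 0.53×g.
0.53×g = 6.2 − 1.7 − 2.209 = 2.291.
g = 2.291 / 0.53 = 4.3226%.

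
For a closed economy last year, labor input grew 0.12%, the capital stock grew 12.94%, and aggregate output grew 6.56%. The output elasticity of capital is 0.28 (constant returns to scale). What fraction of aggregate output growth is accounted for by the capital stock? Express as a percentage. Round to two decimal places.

The capital stock contributed 0.28 × 12.94 = 3.6232 pp.
Share of growth = 3.6232 / 6.56 × 100 = 55.2317%.

55.23%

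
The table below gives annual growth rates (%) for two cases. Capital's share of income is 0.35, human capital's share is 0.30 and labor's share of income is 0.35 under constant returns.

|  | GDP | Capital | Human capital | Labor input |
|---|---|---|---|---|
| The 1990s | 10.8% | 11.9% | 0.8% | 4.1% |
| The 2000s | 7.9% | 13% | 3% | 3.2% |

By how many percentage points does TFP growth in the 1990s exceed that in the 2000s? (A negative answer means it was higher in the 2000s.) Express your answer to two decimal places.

3.63 percentage points

Labor's share = 1 − 0.35 − 0.3 = 0.35.
The 1990s: TFP = 10.8 − 4.165 − 0.24 − 1.435 = 4.96%.
The 2000s: TFP = 7.9 − 4.55 − 0.9 − 1.12 = 1.33%.
Difference = 4.96 − (1.33) = 3.63 pp.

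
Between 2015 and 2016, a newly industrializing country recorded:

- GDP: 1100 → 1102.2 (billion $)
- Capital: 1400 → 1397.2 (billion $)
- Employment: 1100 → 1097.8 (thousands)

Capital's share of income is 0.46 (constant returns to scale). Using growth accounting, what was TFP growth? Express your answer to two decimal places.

0.40%

GDP growth = (1102.2 − 1100) / 1100 = 0.2%.
Capital growth = (1397.2 − 1400) / 1400 = -0.2%.
Employment growth = (1097.8 − 1100) / 1100 = -0.2%.
Labor's share = 1 − 0.46 = 0.54.
Capital: 0.46 × (-0.2) = -0.092 pp.
Employment: 0.54 × (-0.2) = -0.108 pp.
TFP growth = 0.2 + 0.2 = 0.4%.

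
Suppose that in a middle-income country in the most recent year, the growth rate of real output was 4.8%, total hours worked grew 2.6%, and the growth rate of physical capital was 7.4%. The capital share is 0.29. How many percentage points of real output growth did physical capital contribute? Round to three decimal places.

Contribution = share × growth = 0.29 × 7.4 = 2.146 pp.

2.146 pp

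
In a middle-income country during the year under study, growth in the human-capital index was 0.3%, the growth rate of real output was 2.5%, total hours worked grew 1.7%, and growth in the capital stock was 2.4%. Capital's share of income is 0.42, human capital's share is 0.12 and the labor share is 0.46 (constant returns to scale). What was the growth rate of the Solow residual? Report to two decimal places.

The Solow residual grew 0.67%.

Labor's share = 1 − 0.42 − 0.12 = 0.46.
The capital stock: 0.42 × 2.4 = 1.008 pp.
The human-capital index: 0.12 × 0.3 = 0.036 pp.
Total hours worked: 0.46 × 1.7 = 0.782 pp.
TFP growth = 2.5 − 1.826 = 0.674%.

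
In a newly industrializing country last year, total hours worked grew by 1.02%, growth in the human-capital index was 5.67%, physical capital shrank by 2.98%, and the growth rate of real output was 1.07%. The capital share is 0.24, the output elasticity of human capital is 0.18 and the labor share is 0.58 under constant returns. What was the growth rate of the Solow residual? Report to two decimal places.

Labor's share = 1 − 0.24 − 0.18 = 0.58.
Physical capital: 0.24 × (-2.98) = -0.7152 pp.
The human-capital index: 0.18 × 5.67 = 1.0206 pp.
Total hours worked: 0.58 × 1.02 = 0.5916 pp.
TFP growth = 1.07 − 0.897 = 0.173%.

The Solow residual grew 0.17%.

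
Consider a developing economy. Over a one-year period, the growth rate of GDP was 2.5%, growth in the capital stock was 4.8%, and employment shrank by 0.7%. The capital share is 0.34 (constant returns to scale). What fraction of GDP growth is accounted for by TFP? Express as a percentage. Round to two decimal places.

53.20%

Labor's share = 1 − 0.34 = 0.66.
The capital stock: 0.34 × 4.8 = 1.632 pp.
Employment: 0.66 × (-0.7) = -0.462 pp.
TFP growth = 2.5 − 1.17 = 1.33%.
TFP share of growth = 1.33 / 2.5 × 100 = 53.2%.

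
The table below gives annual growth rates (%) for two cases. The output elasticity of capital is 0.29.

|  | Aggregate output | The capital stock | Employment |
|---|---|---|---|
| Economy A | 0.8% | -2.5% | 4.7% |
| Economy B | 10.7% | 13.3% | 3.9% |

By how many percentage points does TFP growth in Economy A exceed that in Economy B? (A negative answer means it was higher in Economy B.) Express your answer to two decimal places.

-5.89 percentage points

Labor's share = 1 − 0.29 = 0.71.
Economy A: TFP = 0.8 + 0.725 − 3.337 = -1.812%.
Economy B: TFP = 10.7 − 3.857 − 2.769 = 4.074%.
Difference = -1.812 − (4.074) = -5.886 pp.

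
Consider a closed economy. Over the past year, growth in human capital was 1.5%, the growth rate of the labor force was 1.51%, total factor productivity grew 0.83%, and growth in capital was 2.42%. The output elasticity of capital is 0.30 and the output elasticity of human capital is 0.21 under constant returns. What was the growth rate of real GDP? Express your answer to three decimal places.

Labor's share = 1 − 0.3 − 0.21 = 0.49.
Capital: 0.3 × 2.42 = 0.726 pp.
Human capital: 0.21 × 1.5 = 0.315 pp.
The labor force: 0.49 × 1.51 = 0.7399 pp.
Output growth = 0.83 + 1.7809 = 2.6109%.

2.611%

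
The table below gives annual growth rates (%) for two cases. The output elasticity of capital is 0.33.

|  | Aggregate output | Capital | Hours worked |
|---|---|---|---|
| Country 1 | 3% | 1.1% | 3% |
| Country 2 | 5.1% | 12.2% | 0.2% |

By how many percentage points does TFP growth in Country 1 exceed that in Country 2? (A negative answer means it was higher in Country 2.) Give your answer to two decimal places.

-0.31 percentage points

Labor's share = 1 − 0.33 = 0.67.
Country 1: TFP = 3 − 0.363 − 2.01 = 0.627%.
Country 2: TFP = 5.1 − 4.026 − 0.134 = 0.94%.
Difference = 0.627 − (0.94) = -0.313 pp.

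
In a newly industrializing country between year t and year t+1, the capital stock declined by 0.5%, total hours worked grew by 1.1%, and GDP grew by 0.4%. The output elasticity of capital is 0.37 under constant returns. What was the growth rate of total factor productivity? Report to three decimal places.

-0.108%

Labor's share = 1 − 0.37 = 0.63.
The capital stock: 0.37 × (-0.5) = -0.185 pp.
Total hours worked: 0.63 × 1.1 = 0.693 pp.
TFP growth = 0.4 − 0.508 = -0.108%.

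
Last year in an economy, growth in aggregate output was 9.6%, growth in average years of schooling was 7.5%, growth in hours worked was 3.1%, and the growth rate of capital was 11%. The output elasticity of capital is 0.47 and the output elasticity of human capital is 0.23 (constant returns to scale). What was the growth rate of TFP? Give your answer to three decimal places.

Labor's share = 1 − 0.47 − 0.23 = 0.3.
Capital: 0.47 × 11 = 5.17 pp.
Average years of schooling: 0.23 × 7.5 = 1.725 pp.
Hours worked: 0.3 × 3.1 = 0.93 pp.
TFP growth = 9.6 − 7.825 = 1.775%.

1.775%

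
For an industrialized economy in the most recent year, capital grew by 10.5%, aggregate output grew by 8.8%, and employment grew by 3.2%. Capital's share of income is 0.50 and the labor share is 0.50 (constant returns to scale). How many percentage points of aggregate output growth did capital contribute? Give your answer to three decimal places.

Contribution = share × growth = 0.5 × 10.5 = 5.25 pp.

5.250 pp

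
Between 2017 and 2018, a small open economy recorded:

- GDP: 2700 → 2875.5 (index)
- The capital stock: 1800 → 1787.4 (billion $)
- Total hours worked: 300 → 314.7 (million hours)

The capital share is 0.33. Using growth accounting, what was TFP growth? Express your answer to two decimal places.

GDP growth = (2875.5 − 2700) / 2700 = 6.5%.
The capital stock growth = (1787.4 − 1800) / 1800 = -0.7%.
Total hours worked growth = (314.7 − 300) / 300 = 4.9%.
Labor's share = 1 − 0.33 = 0.67.
The capital stock: 0.33 × (-0.7) = -0.231 pp.
Total hours worked: 0.67 × 4.9 = 3.283 pp.
TFP growth = 6.5 − 3.052 = 3.448%.

3.45%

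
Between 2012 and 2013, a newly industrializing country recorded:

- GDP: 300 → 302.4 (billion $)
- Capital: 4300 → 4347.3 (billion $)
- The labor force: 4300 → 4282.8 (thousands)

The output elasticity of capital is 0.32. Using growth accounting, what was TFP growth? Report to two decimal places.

0.72%

GDP growth = (302.4 − 300) / 300 = 0.8%.
Capital growth = (4347.3 − 4300) / 4300 = 1.1%.
The labor force growth = (4282.8 − 4300) / 4300 = -0.4%.
Labor's share = 1 − 0.32 = 0.68.
Capital: 0.32 × 1.1 = 0.352 pp.
The labor force: 0.68 × (-0.4) = -0.272 pp.
TFP growth = 0.8 − 0.08 = 0.72%.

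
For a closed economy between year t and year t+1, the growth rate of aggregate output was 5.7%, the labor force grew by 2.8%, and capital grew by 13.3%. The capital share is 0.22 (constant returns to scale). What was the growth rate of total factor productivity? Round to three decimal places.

Labor's share = 1 − 0.22 = 0.78.
Capital: 0.22 × 13.3 = 2.926 pp.
The labor force: 0.78 × 2.8 = 2.184 pp.
TFP growth = 5.7 − 5.11 = 0.59%.

Total factor productivity growth was 0.590%.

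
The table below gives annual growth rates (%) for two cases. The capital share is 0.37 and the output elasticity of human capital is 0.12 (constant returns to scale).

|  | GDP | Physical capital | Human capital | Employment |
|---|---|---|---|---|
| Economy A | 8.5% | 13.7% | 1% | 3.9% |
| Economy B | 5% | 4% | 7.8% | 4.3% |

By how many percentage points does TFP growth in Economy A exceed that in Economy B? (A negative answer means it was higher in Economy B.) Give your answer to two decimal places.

Labor's share = 1 − 0.37 − 0.12 = 0.51.
Economy A: TFP = 8.5 − 5.069 − 0.12 − 1.989 = 1.322%.
Economy B: TFP = 5 − 1.48 − 0.936 − 2.193 = 0.391%.
Difference = 1.322 − (0.391) = 0.931 pp.

0.93 percentage points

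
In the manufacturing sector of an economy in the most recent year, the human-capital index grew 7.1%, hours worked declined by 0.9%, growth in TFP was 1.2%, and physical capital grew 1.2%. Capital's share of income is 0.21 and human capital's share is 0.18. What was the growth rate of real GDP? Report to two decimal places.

Real GDP growth was 2.18%.

Labor's share = 1 − 0.21 − 0.18 = 0.61.
Physical capital: 0.21 × 1.2 = 0.252 pp.
The human-capital index: 0.18 × 7.1 = 1.278 pp.
Hours worked: 0.61 × (-0.9) = -0.549 pp.
Output growth = 1.2 + 0.981 = 2.181%.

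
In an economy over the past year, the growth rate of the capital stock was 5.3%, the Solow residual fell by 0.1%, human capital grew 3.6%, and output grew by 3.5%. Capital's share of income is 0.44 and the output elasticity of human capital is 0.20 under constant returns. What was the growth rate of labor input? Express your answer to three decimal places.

Labor's share = 1 − 0.44 − 0.2 = 0.36.
gY = gA + 0.44×5.3 + 0.2×3.6 + 0.36×g.
0.36×g = 3.5 + 0.1 − 3.052 = 0.548.
g = 0.548 / 0.36 = 1.52222%.

Labor input grew 1.522%.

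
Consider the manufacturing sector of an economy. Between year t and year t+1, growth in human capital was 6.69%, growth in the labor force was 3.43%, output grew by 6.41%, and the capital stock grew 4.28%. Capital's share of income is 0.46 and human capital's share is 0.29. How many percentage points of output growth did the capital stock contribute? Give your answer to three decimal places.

1.969 percentage points

Contribution = share × growth = 0.46 × 4.28 = 1.9688 pp.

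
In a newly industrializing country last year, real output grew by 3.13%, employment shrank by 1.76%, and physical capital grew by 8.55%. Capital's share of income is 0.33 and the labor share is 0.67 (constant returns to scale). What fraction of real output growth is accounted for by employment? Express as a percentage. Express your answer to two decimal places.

Labor's share = 1 − 0.33 = 0.67.
Employment contributed 0.67 × (-1.76) = -1.1792 pp.
Share of growth = -1.1792 / 3.13 × 100 = -37.6741%.

-37.67%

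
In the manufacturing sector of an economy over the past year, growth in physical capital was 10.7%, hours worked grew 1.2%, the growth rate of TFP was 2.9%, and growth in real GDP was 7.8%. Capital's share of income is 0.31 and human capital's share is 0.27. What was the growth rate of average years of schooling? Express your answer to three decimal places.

Labor's share = 1 − 0.31 − 0.27 = 0.42.
gY = gA + 0.31×10.7 + 0.42×1.2 + 0.27×g.
0.27×g = 7.8 − 2.9 − 3.821 = 1.079.
g = 1.079 / 0.27 = 3.9963%.

3.996%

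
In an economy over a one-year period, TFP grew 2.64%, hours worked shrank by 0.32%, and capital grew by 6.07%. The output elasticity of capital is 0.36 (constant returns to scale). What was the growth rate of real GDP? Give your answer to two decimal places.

Labor's share = 1 − 0.36 = 0.64.
Capital: 0.36 × 6.07 = 2.1852 pp.
Hours worked: 0.64 × (-0.32) = -0.2048 pp.
Output growth = 2.64 + 1.9804 = 4.6204%.

4.62%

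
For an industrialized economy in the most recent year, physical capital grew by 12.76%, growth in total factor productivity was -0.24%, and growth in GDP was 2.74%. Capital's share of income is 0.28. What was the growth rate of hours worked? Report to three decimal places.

-0.823%

Labor's share = 1 − 0.28 = 0.72.
gY = gA + 0.28×12.76 + 0.72×g.
0.72×g = 2.74 + 0.24 − 3.5728 = -0.5928.
g = -0.5928 / 0.72 = -0.82333%.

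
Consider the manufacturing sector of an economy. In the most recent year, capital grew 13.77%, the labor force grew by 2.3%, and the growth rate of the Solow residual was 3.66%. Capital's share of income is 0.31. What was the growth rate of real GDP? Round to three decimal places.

Real GDP growth was 9.516%.

Labor's share = 1 − 0.31 = 0.69.
Capital: 0.31 × 13.77 = 4.2687 pp.
The labor force: 0.69 × 2.3 = 1.587 pp.
Output growth = 3.66 + 5.8557 = 9.5157%.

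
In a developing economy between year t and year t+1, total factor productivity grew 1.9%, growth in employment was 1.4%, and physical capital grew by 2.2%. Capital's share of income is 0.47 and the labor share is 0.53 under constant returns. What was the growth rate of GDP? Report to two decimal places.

Labor's share = 1 − 0.47 = 0.53.
Physical capital: 0.47 × 2.2 = 1.034 pp.
Employment: 0.53 × 1.4 = 0.742 pp.
Output growth = 1.9 + 1.776 = 3.676%.

3.68%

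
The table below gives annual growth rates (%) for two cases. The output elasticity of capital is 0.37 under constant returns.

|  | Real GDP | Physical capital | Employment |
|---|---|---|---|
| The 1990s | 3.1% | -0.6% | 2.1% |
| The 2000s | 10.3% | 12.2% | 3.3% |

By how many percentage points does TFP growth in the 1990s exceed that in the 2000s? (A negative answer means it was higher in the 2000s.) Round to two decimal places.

-1.71 percentage points

Labor's share = 1 − 0.37 = 0.63.
The 1990s: TFP = 3.1 + 0.222 − 1.323 = 1.999%.
The 2000s: TFP = 10.3 − 4.514 − 2.079 = 3.707%.
Difference = 1.999 − (3.707) = -1.708 pp.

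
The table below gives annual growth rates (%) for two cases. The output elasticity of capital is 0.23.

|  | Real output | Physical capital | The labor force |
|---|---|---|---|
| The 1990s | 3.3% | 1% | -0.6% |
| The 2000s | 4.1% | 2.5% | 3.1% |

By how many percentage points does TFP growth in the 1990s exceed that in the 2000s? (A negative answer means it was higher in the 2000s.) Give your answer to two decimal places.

Labor's share = 1 − 0.23 = 0.77.
The 1990s: TFP = 3.3 − 0.23 + 0.462 = 3.532%.
The 2000s: TFP = 4.1 − 0.575 − 2.387 = 1.138%.
Difference = 3.532 − (1.138) = 2.394 pp.

2.39 percentage points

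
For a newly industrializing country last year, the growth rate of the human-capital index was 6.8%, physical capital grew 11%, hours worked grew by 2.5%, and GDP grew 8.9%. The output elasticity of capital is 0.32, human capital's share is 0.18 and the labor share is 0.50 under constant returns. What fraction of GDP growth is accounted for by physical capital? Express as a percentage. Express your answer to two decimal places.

Physical capital accounted for 39.55% of growth.

Physical capital contributed 0.32 × 11 = 3.52 pp.
Share of growth = 3.52 / 8.9 × 100 = 39.5506%.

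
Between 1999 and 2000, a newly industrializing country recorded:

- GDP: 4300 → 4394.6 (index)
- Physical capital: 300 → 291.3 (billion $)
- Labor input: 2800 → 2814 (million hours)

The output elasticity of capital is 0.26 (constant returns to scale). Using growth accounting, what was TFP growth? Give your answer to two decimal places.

TFP growth was 2.58%.

GDP growth = (4394.6 − 4300) / 4300 = 2.2%.
Physical capital growth = (291.3 − 300) / 300 = -2.9%.
Labor input growth = (2814 − 2800) / 2800 = 0.5%.
Labor's share = 1 − 0.26 = 0.74.
Physical capital: 0.26 × (-2.9) = -0.754 pp.
Labor input: 0.74 × 0.5 = 0.37 pp.
TFP growth = 2.2 + 0.384 = 2.584%.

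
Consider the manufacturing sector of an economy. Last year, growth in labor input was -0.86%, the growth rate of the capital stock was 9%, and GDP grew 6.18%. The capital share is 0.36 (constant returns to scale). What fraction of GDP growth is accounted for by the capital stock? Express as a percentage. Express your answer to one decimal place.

The capital stock accounted for 52.4% of growth.

The capital stock contributed 0.36 × 9 = 3.24 pp.
Share of growth = 3.24 / 6.18 × 100 = 52.427%.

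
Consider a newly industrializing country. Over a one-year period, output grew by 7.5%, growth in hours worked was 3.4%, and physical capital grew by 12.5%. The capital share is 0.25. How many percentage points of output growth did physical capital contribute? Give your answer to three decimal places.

Contribution = share × growth = 0.25 × 12.5 = 3.125 pp.

3.125 percentage points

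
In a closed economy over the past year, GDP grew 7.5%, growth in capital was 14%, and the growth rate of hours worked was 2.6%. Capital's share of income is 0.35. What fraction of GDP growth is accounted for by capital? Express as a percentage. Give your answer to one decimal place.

Capital contributed 0.35 × 14 = 4.9 pp.
Share of growth = 4.9 / 7.5 × 100 = 65.333%.

Capital accounted for 65.3% of growth.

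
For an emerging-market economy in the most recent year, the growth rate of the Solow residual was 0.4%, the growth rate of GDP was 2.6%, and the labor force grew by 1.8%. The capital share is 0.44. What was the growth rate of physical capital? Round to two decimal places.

Labor's share = 1 − 0.44 = 0.56.
gY = gA + 0.56×1.8 + 0.44×g.
0.44×g = 2.6 − 0.4 − 1.008 = 1.192.
g = 1.192 / 0.44 = 2.7091%.

2.71%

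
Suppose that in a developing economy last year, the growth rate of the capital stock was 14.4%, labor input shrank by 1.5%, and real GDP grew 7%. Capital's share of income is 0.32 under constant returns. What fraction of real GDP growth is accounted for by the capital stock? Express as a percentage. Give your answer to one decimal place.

The capital stock contributed 0.32 × 14.4 = 4.608 pp.
Share of growth = 4.608 / 7 × 100 = 65.829%.

The capital stock accounted for 65.8% of growth.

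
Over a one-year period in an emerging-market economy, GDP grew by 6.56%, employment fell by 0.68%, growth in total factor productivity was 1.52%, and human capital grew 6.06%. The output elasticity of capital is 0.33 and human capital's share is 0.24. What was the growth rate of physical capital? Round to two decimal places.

Labor's share = 1 − 0.33 − 0.24 = 0.43.
gY = gA + 0.24×6.06 + 0.43×(-0.68) + 0.33×g.
0.33×g = 6.56 − 1.52 − 1.162 = 3.878.
g = 3.878 / 0.33 = 11.7515%.

11.75%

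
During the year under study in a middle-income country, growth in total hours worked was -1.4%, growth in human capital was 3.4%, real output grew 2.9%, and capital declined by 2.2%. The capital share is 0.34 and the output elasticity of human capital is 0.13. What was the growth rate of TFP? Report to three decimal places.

3.948%

Labor's share = 1 − 0.34 − 0.13 = 0.53.
Capital: 0.34 × (-2.2) = -0.748 pp.
Human capital: 0.13 × 3.4 = 0.442 pp.
Total hours worked: 0.53 × (-1.4) = -0.742 pp.
TFP growth = 2.9 + 1.048 = 3.948%.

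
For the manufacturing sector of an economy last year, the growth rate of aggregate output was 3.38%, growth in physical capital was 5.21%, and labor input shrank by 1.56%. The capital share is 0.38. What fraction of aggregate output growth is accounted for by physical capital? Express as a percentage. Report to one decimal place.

Physical capital contributed 0.38 × 5.21 = 1.9798 pp.
Share of growth = 1.9798 / 3.38 × 100 = 58.574%.

Physical capital accounted for 58.6% of growth.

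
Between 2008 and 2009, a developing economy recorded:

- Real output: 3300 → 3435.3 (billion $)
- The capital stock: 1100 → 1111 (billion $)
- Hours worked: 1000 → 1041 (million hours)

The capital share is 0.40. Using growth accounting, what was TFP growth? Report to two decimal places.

Real output growth = (3435.3 − 3300) / 3300 = 4.1%.
The capital stock growth = (1111 − 1100) / 1100 = 1%.
Hours worked growth = (1041 − 1000) / 1000 = 4.1%.
Labor's share = 1 − 0.4 = 0.6.
The capital stock: 0.4 × 1 = 0.4 pp.
Hours worked: 0.6 × 4.1 = 2.46 pp.
TFP growth = 4.1 − 2.86 = 1.24%.

TFP grew 1.24%.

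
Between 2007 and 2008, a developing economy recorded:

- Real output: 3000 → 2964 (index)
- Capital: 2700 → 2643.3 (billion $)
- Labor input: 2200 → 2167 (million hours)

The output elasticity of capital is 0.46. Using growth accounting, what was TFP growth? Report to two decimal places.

Real output growth = (2964 − 3000) / 3000 = -1.2%.
Capital growth = (2643.3 − 2700) / 2700 = -2.1%.
Labor input growth = (2167 − 2200) / 2200 = -1.5%.
Labor's share = 1 − 0.46 = 0.54.
Capital: 0.46 × (-2.1) = -0.966 pp.
Labor input: 0.54 × (-1.5) = -0.81 pp.
TFP growth = -1.2 + 1.776 = 0.576%.

TFP grew 0.58%.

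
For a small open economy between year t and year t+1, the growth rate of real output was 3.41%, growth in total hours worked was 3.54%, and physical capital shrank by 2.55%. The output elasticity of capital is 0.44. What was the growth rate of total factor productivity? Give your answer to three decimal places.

Labor's share = 1 − 0.44 = 0.56.
Physical capital: 0.44 × (-2.55) = -1.122 pp.
Total hours worked: 0.56 × 3.54 = 1.9824 pp.
TFP growth = 3.41 − 0.8604 = 2.5496%.

Total factor productivity grew 2.550%.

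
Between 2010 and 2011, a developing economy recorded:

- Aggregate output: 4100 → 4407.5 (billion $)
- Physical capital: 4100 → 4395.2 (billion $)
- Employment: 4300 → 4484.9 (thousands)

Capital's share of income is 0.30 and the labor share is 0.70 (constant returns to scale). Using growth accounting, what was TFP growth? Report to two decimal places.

Aggregate output growth = (4407.5 − 4100) / 4100 = 7.5%.
Physical capital growth = (4395.2 − 4100) / 4100 = 7.2%.
Employment growth = (4484.9 − 4300) / 4300 = 4.3%.
Labor's share = 1 − 0.3 = 0.7.
Physical capital: 0.3 × 7.2 = 2.16 pp.
Employment: 0.7 × 4.3 = 3.01 pp.
TFP growth = 7.5 − 5.17 = 2.33%.

2.33%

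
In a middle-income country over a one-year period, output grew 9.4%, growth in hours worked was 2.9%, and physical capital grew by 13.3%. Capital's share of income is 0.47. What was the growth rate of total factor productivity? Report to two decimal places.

Labor's share = 1 − 0.47 = 0.53.
Physical capital: 0.47 × 13.3 = 6.251 pp.
Hours worked: 0.53 × 2.9 = 1.537 pp.
TFP growth = 9.4 − 7.788 = 1.612%.

1.61%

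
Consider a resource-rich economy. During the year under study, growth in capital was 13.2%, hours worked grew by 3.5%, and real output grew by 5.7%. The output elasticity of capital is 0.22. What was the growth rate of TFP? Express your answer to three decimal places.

Labor's share = 1 − 0.22 = 0.78.
Capital: 0.22 × 13.2 = 2.904 pp.
Hours worked: 0.78 × 3.5 = 2.73 pp.
TFP growth = 5.7 − 5.634 = 0.066%.

0.066%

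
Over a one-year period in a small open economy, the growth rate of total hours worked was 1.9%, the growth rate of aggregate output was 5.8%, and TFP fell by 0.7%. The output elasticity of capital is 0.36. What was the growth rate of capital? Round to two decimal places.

Labor's share = 1 − 0.36 = 0.64.
gY = gA + 0.64×1.9 + 0.36×g.
0.36×g = 5.8 + 0.7 − 1.216 = 5.284.
g = 5.284 / 0.36 = 14.6778%.

14.68%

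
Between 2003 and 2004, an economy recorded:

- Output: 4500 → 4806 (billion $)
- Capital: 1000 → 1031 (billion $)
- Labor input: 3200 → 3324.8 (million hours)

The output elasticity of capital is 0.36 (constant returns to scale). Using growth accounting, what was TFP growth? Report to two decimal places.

Output growth = (4806 − 4500) / 4500 = 6.8%.
Capital growth = (1031 − 1000) / 1000 = 3.1%.
Labor input growth = (3324.8 − 3200) / 3200 = 3.9%.
Labor's share = 1 − 0.36 = 0.64.
Capital: 0.36 × 3.1 = 1.116 pp.
Labor input: 0.64 × 3.9 = 2.496 pp.
TFP growth = 6.8 − 3.612 = 3.188%.

3.19%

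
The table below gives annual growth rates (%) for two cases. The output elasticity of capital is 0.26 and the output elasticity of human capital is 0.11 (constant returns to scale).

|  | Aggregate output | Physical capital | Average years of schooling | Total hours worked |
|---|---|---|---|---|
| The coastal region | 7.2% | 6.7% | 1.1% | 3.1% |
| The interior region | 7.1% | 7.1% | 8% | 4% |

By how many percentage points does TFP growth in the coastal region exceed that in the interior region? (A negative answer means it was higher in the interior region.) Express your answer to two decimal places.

1.53 percentage points

Labor's share = 1 − 0.26 − 0.11 = 0.63.
The coastal region: TFP = 7.2 − 1.742 − 0.121 − 1.953 = 3.384%.
The interior region: TFP = 7.1 − 1.846 − 0.88 − 2.52 = 1.854%.
Difference = 3.384 − (1.854) = 1.53 pp.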